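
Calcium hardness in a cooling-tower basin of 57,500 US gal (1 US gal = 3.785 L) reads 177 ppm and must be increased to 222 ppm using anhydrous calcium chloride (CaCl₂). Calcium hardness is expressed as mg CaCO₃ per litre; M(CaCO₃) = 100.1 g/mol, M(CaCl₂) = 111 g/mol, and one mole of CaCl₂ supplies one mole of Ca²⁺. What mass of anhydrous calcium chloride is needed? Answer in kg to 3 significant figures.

Volume: 57,500 US gal × 3.785 L/gal = 217,638 L.
Hardness to add: (222 − 177) = 45 mg/L as CaCO₃ × 217,638 L = 9794 g as CaCO₃.
Moles of Ca²⁺ (1 mol Ca²⁺ ≡ 1 mol CaCO₃): 9794 / 100.1 g/mol = 97.84 mol.
Mass of CaCl₂: 97.84 × 111 = 10,860 g.

10.9 kg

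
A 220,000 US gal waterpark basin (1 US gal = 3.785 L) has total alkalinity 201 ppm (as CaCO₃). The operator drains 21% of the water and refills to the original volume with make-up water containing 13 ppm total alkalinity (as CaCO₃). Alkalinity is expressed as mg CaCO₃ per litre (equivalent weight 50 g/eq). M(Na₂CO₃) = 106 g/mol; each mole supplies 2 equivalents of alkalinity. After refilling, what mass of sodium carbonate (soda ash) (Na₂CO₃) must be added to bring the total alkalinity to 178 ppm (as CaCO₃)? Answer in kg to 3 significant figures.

14.5 kg

Volume: 220,000 US gal × 3.785 L/gal = 832,700 L.
After draining 21% and refilling: 201 × 0.79 + 13 × 0.21 = 161.52 ppm.
Deficit to target: 178 − 161.52 = 16.48 mg/L.
As CaCO₃: 16.48 mg/L × 832,700 L = 13,720 g; ÷ 50 g/eq ÷ 2 = 137.2 mol Na₂CO₃.
Mass: 137.2 × 106 = 14,550 g.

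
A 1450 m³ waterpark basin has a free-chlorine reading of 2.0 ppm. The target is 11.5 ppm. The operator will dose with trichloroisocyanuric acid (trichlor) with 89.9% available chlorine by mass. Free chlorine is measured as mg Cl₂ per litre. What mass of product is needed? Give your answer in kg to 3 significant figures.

15.3 kg

Volume: 1450 m³ = 1,450,000 L.
Chlorine deficit: 11.5 − 2.0 = 9.5 ppm = 9.5 mg/L as Cl₂.
Cl₂ equivalent needed: 9.5 mg/L × 1,450,000 L = 13,780,000 mg = 13,780 g.
Product at 89.9% available chlorine: 13,780 / 0.899 = 15,320 g.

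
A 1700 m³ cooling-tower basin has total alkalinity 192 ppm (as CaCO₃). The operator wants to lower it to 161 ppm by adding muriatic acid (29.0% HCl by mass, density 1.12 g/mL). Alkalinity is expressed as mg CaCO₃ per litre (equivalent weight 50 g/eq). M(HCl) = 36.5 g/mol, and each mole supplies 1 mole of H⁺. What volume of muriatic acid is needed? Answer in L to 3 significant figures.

Volume: 1700 m³ = 1,700,000 L.
Alkalinity to neutralize: (192 − 161) = 31 mg/L as CaCO₃ × 1,700,000 L = 52,700 g as CaCO₃.
Equivalents of H⁺ required: 52,700 ÷ 50 g/eq = 1054 eq = 1054 mol HCl.
Mass of HCl: 1054 × 36.5 = 38,470 g.
Mass of 29.0% solution: 38,470 / 0.29 = 132,700 g.
Volume: 132,700 g ÷ 1.12 g/mL = 118,400 mL.

118 L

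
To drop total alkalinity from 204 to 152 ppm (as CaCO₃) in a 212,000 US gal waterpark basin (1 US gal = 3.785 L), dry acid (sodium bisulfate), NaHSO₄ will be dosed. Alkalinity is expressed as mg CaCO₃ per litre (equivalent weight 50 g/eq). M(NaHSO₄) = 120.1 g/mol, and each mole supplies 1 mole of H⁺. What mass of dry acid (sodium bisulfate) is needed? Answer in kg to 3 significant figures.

100 kg

Volume: 212,000 US gal × 3.785 L/gal = 802,420 L.
Alkalinity to neutralize: (204 − 152) = 52 mg/L as CaCO₃ × 802,420 L = 41,730 g as CaCO₃.
Equivalents of H⁺ required: 41,730 ÷ 50 g/eq = 834.5 eq = 834.5 mol NaHSO₄.
Mass of NaHSO₄: 834.5 × 120.1 = 100,200 g.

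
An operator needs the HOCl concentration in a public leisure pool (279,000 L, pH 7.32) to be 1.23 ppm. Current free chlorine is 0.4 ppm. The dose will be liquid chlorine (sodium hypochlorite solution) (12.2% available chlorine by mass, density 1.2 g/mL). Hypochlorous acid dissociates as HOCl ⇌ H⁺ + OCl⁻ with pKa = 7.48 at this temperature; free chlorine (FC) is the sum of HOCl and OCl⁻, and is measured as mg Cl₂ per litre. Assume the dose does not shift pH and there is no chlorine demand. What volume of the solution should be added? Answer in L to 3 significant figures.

3.20 L

[OCl⁻]/[HOCl] = 10^(pH − pKa) = 10^(7.32 − 7.48) = 0.6918; fraction as HOCl = 1/(1 + 0.6918) = 0.5911.
Free chlorine required for 1.23 ppm HOCl: 1.23 / 0.5911 = 2.081 ppm.
FC to add: 2.081 − 0.4 = 1.681 mg/L as Cl₂.
Cl₂ equivalent: 1.681 mg/L × 279,000 L = 469 g.
Product at 12.2% available Cl: 469 / 0.122 = 3844 g.
Volume: 3844 g ÷ 1.2 g/mL = 3203 mL.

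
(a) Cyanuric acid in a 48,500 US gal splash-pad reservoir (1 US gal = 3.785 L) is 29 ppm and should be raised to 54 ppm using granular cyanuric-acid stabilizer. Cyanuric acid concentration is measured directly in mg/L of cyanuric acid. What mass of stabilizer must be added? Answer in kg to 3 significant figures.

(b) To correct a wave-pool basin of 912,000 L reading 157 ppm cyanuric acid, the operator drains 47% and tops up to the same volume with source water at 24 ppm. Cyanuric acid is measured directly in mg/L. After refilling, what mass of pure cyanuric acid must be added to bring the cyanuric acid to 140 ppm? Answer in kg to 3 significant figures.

(a) 4.59 kg; (b) 41.5 kg

(a) Volume: 48,500 US gal × 3.785 L/gal = 183,572 L.
(a) CYA to add: (54 − 29) = 25 mg/L × 183,572 L = 4589 g cyanuric acid.

(b) After draining 47% and refilling: 157 × 0.53 + 24 × 0.47 = 94.49 ppm.
(b) Deficit to target: 140 − 94.49 = 45.51 mg/L.
(b) Mass: 45.51 mg/L × 912,000 L = 41,510 g cyanuric acid.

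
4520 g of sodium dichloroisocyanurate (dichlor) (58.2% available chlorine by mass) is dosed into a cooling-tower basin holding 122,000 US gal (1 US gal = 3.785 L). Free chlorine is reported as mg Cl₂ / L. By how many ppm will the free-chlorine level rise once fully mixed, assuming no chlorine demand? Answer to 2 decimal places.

Volume: 122,000 US gal × 3.785 L/gal = 461,770 L.
Available chlorine delivered: 4520 g × 0.582 = 2631 g as Cl₂.
Concentration rise: 2631 g / 461,770 L = 5.697 mg/L = 5.70 ppm.

5.70 ppm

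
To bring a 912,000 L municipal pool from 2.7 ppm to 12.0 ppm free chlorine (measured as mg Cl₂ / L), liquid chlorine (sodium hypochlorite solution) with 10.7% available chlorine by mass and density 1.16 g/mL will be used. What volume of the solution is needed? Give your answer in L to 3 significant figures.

Chlorine deficit: 12.0 − 2.7 = 9.3 ppm = 9.3 mg/L as Cl₂.
Cl₂ equivalent needed: 9.3 mg/L × 912,000 L = 8,482,000 mg = 8482 g.
Product at 10.7% available chlorine: 8482 / 0.107 = 79,270 g.
Volume at density 1.16 g/mL: 79,270 g ÷ 1.16 g/mL = 68,330 mL.

68.3 L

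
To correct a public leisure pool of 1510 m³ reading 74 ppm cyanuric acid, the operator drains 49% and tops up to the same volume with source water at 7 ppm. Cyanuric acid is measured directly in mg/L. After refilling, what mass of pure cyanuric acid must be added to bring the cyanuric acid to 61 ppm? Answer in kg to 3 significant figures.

Volume: 1510 m³ = 1,510,000 L.
After draining 49% and refilling: 74 × 0.51 + 7 × 0.49 = 41.17 ppm.
Deficit to target: 61 − 41.17 = 19.83 mg/L.
Mass: 19.83 mg/L × 1,510,000 L = 29,940 g cyanuric acid.

29.9 kg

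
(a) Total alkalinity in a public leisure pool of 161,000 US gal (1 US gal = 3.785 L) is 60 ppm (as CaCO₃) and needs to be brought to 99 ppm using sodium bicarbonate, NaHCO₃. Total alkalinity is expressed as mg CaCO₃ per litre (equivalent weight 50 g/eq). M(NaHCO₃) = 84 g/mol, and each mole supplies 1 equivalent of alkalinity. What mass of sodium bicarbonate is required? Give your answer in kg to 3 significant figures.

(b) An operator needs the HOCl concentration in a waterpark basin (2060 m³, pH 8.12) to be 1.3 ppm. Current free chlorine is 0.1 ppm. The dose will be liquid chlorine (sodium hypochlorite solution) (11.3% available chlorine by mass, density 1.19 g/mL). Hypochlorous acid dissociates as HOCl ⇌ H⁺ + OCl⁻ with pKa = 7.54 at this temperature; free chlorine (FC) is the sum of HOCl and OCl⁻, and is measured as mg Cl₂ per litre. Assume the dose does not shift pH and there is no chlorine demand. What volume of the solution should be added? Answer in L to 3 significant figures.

(a) 39.9 kg; (b) 94.1 L

(a) Volume: 161,000 US gal × 3.785 L/gal = 609,385 L.
(a) Alkalinity to add: (99 − 60) = 39 mg/L as CaCO₃ × 609,385 L = 23,770 g as CaCO₃.
(a) Equivalents: 23,770 g ÷ 50 g/eq = 475.3 eq.
(a) NaHCO₃ supplies 1 eq per mole → 475.3 mol.
(a) Mass: 475.3 mol × 84 g/mol = 39,930 g.

(b) Volume: 2060 m³ = 2,060,000 L.
(b) [OCl⁻]/[HOCl] = 10^(pH − pKa) = 10^(8.12 − 7.54) = 3.802; fraction as HOCl = 1/(1 + 3.802) = 0.2083.
(b) Free chlorine required for 1.3 ppm HOCl: 1.3 / 0.2083 = 6.242 ppm.
(b) FC to add: 6.242 − 0.1 = 6.142 mg/L as Cl₂.
(b) Cl₂ equivalent: 6.142 mg/L × 2,060,000 L = 12,650 g.
(b) Product at 11.3% available Cl: 12,650 / 0.113 = 112,000 g.
(b) Volume: 112,000 g ÷ 1.19 g/mL = 94,100 mL.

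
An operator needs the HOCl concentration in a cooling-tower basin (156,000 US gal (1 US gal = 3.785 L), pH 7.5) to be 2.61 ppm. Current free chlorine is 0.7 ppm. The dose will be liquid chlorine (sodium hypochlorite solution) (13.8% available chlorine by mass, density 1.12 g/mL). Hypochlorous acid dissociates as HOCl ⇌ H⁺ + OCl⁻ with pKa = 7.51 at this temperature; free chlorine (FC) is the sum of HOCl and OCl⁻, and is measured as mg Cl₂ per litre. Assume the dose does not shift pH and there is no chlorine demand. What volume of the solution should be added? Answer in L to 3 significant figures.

17.0 L

Volume: 156,000 US gal × 3.785 L/gal = 590,460 L.
[OCl⁻]/[HOCl] = 10^(pH − pKa) = 10^(7.5 − 7.51) = 0.9772; fraction as HOCl = 1/(1 + 0.9772) = 0.5058.
Free chlorine required for 2.61 ppm HOCl: 2.61 / 0.5058 = 5.161 ppm.
FC to add: 5.161 − 0.7 = 4.461 mg/L as Cl₂.
Cl₂ equivalent: 4.461 mg/L × 590,460 L = 2634 g.
Product at 13.8% available Cl: 2634 / 0.138 = 19,090 g.
Volume: 19,090 g ÷ 1.12 g/mL = 17,040 mL.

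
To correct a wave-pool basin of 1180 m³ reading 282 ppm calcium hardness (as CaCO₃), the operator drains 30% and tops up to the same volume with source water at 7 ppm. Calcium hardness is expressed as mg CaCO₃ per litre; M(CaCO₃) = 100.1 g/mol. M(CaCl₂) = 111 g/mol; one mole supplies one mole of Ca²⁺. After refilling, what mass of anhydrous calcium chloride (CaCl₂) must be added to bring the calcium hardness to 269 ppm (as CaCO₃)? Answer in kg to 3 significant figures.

90.9 kg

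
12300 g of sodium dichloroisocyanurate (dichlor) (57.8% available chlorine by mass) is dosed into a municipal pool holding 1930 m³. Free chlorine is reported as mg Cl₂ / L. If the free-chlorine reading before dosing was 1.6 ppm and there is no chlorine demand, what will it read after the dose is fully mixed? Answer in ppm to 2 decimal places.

Volume: 1930 m³ = 1,930,000 L.
Available chlorine delivered: 12,300 g × 0.578 = 7109 g as Cl₂.
Concentration rise: 7109 g / 1,930,000 L = 3.684 mg/L = 3.68 ppm.
Final FC: 1.6 + 3.68 = 5.28 ppm.

5.28 ppm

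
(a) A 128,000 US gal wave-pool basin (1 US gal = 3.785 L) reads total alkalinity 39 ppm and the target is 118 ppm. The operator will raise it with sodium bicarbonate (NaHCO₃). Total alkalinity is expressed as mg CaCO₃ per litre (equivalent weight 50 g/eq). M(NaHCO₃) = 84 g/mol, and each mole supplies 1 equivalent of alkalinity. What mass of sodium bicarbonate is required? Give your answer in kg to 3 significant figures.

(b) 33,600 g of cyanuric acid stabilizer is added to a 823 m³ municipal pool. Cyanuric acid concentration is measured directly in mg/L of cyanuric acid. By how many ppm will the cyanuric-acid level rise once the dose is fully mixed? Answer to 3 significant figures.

(a) 64.3 kg; (b) 40.8 ppm

(a) Volume: 128,000 US gal × 3.785 L/gal = 484,480 L.
(a) Alkalinity to add: (118 − 39) = 79 mg/L as CaCO₃ × 484,480 L = 38,270 g as CaCO₃.
(a) Equivalents: 38,270 g ÷ 50 g/eq = 765.5 eq.
(a) NaHCO₃ supplies 1 eq per mole → 765.5 mol.
(a) Mass: 765.5 mol × 84 g/mol = 64,300 g.

(b) Volume: 823 m³ = 823,000 L.
(b) Rise: 33,600 g / 823,000 L × 1000 = 40.83 mg/L.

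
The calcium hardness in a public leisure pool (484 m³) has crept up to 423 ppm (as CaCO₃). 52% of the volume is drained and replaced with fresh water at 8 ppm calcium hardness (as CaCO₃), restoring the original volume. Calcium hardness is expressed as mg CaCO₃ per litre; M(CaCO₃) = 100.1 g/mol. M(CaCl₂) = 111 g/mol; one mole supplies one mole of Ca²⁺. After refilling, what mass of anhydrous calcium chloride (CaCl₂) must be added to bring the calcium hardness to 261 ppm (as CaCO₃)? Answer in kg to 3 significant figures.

28.9 kg

Volume: 484 m³ = 484,000 L.
After draining 52% and refilling: 423 × 0.48 + 8 × 0.52 = 207.2 ppm.
Deficit to target: 261 − 207.2 = 53.8 mg/L.
As CaCO₃: 53.8 mg/L × 484,000 L = 26,040 g; ÷ 100.1 = 260.1 mol Ca²⁺.
Mass: 260.1 × 111 = 28,870 g.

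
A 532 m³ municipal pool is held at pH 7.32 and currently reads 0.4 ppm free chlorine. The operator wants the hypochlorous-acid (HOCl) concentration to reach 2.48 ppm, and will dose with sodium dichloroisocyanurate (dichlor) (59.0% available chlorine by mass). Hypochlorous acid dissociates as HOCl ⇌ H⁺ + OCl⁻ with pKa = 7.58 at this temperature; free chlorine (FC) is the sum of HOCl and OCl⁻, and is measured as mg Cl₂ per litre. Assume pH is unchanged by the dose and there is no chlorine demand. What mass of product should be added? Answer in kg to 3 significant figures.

3.10 kg

Volume: 532 m³ = 532,000 L.
[OCl⁻]/[HOCl] = 10^(pH − pKa) = 10^(7.32 − 7.58) = 0.5495; fraction as HOCl = 1/(1 + 0.5495) = 0.6454.
Free chlorine required for 2.48 ppm HOCl: 2.48 / 0.6454 = 3.843 ppm.
FC to add: 3.843 − 0.4 = 3.443 mg/L as Cl₂.
Cl₂ equivalent: 3.443 mg/L × 532,000 L = 1832 g.
Product at 59.0% available Cl: 1832 / 0.59 = 3104 g.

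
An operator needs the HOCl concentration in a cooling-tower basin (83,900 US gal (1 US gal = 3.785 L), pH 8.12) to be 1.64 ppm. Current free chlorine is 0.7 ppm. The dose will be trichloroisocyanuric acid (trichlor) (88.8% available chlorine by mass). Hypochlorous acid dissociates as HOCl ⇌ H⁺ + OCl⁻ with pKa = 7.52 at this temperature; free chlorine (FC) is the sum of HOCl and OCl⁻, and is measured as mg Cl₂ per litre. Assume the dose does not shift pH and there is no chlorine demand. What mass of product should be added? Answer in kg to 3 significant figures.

Volume: 83,900 US gal × 3.785 L/gal = 317,562 L.
[OCl⁻]/[HOCl] = 10^(pH − pKa) = 10^(8.12 − 7.52) = 3.981; fraction as HOCl = 1/(1 + 3.981) = 0.2008.
Free chlorine required for 1.64 ppm HOCl: 1.64 / 0.2008 = 8.169 ppm.
FC to add: 8.169 − 0.7 = 7.469 mg/L as Cl₂.
Cl₂ equivalent: 7.469 mg/L × 317,562 L = 2372 g.
Product at 88.8% available Cl: 2372 / 0.888 = 2671 g.

2.67 kg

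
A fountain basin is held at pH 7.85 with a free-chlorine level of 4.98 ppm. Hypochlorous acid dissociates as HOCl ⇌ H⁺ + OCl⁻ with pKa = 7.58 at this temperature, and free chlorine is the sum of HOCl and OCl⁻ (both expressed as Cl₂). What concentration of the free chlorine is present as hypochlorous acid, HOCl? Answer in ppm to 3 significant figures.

1.74 ppm

[OCl⁻]/[HOCl] = 10^(pH − pKa) = 10^(7.85 − 7.58) = 10^0.27 = 1.862.
Fraction as HOCl = 1 / (1 + 1.862) = 0.3494.
HOCl = 0.3494 × 4.98 ppm = 1.74 ppm.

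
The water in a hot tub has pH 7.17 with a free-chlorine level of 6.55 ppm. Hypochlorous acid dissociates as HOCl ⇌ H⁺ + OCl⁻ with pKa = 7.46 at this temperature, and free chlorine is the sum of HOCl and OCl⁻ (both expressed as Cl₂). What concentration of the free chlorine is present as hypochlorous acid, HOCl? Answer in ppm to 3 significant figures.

4.33 ppm

[OCl⁻]/[HOCl] = 10^(pH − pKa) = 10^(7.17 − 7.46) = 10^-0.29 = 0.5129.
Fraction as HOCl = 1 / (1 + 0.5129) = 0.661.
HOCl = 0.661 × 6.55 ppm = 4.33 ppm.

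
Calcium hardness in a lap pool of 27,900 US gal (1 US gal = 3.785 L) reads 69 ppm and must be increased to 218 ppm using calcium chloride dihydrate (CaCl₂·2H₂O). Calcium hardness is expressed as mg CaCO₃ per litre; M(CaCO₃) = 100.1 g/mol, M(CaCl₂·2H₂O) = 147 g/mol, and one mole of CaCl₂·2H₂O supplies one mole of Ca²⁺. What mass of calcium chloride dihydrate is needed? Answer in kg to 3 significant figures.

23.1 kg

Volume: 27,900 US gal × 3.785 L/gal = 105,602 L.
Hardness to add: (218 − 69) = 149 mg/L as CaCO₃ × 105,602 L = 15,730 g as CaCO₃.
Moles of Ca²⁺ (1 mol Ca²⁺ ≡ 1 mol CaCO₃): 15,730 / 100.1 g/mol = 157.2 mol.
Mass of CaCl₂·2H₂O: 157.2 × 147 = 23,110 g.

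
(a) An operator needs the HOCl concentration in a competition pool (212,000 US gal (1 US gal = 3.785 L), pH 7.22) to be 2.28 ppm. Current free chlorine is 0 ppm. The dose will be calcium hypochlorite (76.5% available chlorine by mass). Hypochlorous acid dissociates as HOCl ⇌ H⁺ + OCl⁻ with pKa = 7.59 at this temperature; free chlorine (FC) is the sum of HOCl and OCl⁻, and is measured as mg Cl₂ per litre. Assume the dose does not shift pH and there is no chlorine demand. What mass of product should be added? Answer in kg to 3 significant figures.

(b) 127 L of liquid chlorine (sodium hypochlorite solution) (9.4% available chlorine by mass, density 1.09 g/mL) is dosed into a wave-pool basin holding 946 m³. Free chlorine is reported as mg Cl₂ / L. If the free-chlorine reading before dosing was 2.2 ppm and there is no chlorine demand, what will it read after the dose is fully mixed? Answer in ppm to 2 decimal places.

(a) Volume: 212,000 US gal × 3.785 L/gal = 802,420 L.
(a) [OCl⁻]/[HOCl] = 10^(pH − pKa) = 10^(7.22 − 7.59) = 0.4266; fraction as HOCl = 1/(1 + 0.4266) = 0.701.
(a) Free chlorine required for 2.28 ppm HOCl: 2.28 / 0.701 = 3.253 ppm.
(a) FC to add: 3.253 − 0 = 3.253 mg/L as Cl₂.
(a) Cl₂ equivalent: 3.253 mg/L × 802,420 L = 2610 g.
(a) Product at 76.5% available Cl: 2610 / 0.765 = 3412 g.

(b) Volume: 946 m³ = 946,000 L.
(b) Mass of solution: 127 L × 1000 mL/L × 1.09 g/mL = 138,400 g.
(b) Available chlorine delivered: 138,400 g × 0.094 = 13,010 g as Cl₂.
(b) Concentration rise: 13,010 g / 946,000 L = 13.76 mg/L = 13.76 ppm.
(b) Final FC: 2.2 + 13.76 = 15.96 ppm.

(a) 3.41 kg; (b) 15.96 ppm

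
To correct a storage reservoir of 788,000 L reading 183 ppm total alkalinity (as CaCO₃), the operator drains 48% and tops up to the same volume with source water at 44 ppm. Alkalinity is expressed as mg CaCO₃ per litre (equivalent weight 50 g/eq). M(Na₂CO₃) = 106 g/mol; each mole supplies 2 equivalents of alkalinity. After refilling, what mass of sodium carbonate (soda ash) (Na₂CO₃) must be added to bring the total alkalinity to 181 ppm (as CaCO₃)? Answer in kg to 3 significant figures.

54.1 kg

After draining 48% and refilling: 183 × 0.52 + 44 × 0.48 = 116.28 ppm.
Deficit to target: 181 − 116.28 = 64.72 mg/L.
As CaCO₃: 64.72 mg/L × 788,000 L = 51,000 g; ÷ 50 g/eq ÷ 2 = 510 mol Na₂CO₃.
Mass: 510 × 106 = 54,060 g.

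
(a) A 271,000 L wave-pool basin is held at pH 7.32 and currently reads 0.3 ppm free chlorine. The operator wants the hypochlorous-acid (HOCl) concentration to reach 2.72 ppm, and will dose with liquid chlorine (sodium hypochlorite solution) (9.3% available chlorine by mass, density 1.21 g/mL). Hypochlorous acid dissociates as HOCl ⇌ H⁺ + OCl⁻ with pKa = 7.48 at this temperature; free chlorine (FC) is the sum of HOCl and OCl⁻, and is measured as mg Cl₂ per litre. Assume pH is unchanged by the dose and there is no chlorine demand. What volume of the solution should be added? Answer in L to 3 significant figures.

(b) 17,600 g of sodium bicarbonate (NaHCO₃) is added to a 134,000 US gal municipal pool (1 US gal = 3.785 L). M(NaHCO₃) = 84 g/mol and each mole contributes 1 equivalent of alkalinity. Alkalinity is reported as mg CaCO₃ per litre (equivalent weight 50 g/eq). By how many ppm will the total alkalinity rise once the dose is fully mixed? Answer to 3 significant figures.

(a) 10.4 L; (b) 20.7 ppm

(a) [OCl⁻]/[HOCl] = 10^(pH − pKa) = 10^(7.32 − 7.48) = 0.6918; fraction as HOCl = 1/(1 + 0.6918) = 0.5911.
(a) Free chlorine required for 2.72 ppm HOCl: 2.72 / 0.5911 = 4.602 ppm.
(a) FC to add: 4.602 − 0.3 = 4.302 mg/L as Cl₂.
(a) Cl₂ equivalent: 4.302 mg/L × 271,000 L = 1166 g.
(a) Product at 9.3% available Cl: 1166 / 0.093 = 12,540 g.
(a) Volume: 12,540 g ÷ 1.21 g/mL = 10,360 mL.

(b) Volume: 134,000 US gal × 3.785 L/gal = 507,190 L.
(b) Moles of NaHCO₃: 17,600 g ÷ 84 g/mol = 209.5 mol → 209.5 eq of alkalinity.
(b) As CaCO₃: 209.5 eq × 50 g/eq = 10,480 g.
(b) Rise: 10,480 g / 507,190 L × 1000 = 20.66 mg/L.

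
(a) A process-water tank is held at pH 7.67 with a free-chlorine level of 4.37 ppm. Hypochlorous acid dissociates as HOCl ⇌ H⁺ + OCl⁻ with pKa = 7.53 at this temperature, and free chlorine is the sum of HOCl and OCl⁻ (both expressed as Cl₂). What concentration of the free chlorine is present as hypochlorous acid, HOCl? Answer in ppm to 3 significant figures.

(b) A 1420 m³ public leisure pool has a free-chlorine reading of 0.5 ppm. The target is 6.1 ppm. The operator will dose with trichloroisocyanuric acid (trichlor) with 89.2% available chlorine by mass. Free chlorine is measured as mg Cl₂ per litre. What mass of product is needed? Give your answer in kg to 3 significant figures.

(a) [OCl⁻]/[HOCl] = 10^(pH − pKa) = 10^(7.67 − 7.53) = 10^0.14 = 1.38.
(a) Fraction as HOCl = 1 / (1 + 1.38) = 0.4201.
(a) HOCl = 0.4201 × 4.37 ppm = 1.836 ppm.

(b) Volume: 1420 m³ = 1,420,000 L.
(b) Chlorine deficit: 6.1 − 0.5 = 5.6 ppm = 5.6 mg/L as Cl₂.
(b) Cl₂ equivalent needed: 5.6 mg/L × 1,420,000 L = 7,952,000 mg = 7952 g.
(b) Product at 89.2% available chlorine: 7952 / 0.892 = 8915 g.

(a) 1.84 ppm; (b) 8.91 kg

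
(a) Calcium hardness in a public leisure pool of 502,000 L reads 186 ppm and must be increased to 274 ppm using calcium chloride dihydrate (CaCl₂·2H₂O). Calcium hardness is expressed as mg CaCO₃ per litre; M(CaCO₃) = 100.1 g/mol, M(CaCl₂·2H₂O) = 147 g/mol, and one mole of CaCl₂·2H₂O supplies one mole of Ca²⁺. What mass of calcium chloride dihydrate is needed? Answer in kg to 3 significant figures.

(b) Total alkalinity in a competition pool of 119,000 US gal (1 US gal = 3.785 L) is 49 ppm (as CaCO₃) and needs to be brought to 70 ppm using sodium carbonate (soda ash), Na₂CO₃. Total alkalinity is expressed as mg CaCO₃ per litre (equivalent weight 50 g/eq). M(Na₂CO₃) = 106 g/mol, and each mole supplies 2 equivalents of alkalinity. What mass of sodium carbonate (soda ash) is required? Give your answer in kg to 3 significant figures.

(a) 64.9 kg; (b) 10.0 kg

(a) Hardness to add: (274 − 186) = 88 mg/L as CaCO₃ × 502,000 L = 44,180 g as CaCO₃.
(a) Moles of Ca²⁺ (1 mol Ca²⁺ ≡ 1 mol CaCO₃): 44,180 / 100.1 g/mol = 441.3 mol.
(a) Mass of CaCl₂·2H₂O: 441.3 × 147 = 64,870 g.

(b) Volume: 119,000 US gal × 3.785 L/gal = 450,415 L.
(b) Alkalinity to add: (70 − 49) = 21 mg/L as CaCO₃ × 450,415 L = 9459 g as CaCO₃.
(b) Equivalents: 9459 g ÷ 50 g/eq = 189.2 eq.
(b) Each mole of Na₂CO₃ supplies 2 eq, so 189.2 / 2 = 94.59 mol.
(b) Mass: 94.59 mol × 106 g/mol = 10,030 g.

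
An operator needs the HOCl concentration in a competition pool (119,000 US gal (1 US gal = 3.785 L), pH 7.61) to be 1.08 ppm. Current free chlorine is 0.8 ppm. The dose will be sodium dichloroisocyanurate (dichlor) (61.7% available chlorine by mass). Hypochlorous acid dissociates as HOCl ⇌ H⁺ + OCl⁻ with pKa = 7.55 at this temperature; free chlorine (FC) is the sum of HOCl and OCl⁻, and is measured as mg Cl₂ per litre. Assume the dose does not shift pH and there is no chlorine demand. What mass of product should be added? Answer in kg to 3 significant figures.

1.11 kg

Volume: 119,000 US gal × 3.785 L/gal = 450,415 L.
[OCl⁻]/[HOCl] = 10^(pH − pKa) = 10^(7.61 − 7.55) = 1.148; fraction as HOCl = 1/(1 + 1.148) = 0.4655.
Free chlorine required for 1.08 ppm HOCl: 1.08 / 0.4655 = 2.32 ppm.
FC to add: 2.32 − 0.8 = 1.52 mg/L as Cl₂.
Cl₂ equivalent: 1.52 mg/L × 450,415 L = 684.6 g.
Product at 61.7% available Cl: 684.6 / 0.617 = 1110 g.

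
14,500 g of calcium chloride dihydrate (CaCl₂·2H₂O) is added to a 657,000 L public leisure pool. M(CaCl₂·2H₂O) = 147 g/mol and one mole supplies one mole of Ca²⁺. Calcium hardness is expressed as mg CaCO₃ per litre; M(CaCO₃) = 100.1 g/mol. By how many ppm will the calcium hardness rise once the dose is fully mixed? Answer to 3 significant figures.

Moles of Ca²⁺: 14,500 g ÷ 147 g/mol = 98.64 mol.
As CaCO₃: 98.64 mol × 100.1 g/mol = 9874 g.
Rise: 9874 g / 657,000 L × 1000 = 15.03 mg/L.

15.0 ppm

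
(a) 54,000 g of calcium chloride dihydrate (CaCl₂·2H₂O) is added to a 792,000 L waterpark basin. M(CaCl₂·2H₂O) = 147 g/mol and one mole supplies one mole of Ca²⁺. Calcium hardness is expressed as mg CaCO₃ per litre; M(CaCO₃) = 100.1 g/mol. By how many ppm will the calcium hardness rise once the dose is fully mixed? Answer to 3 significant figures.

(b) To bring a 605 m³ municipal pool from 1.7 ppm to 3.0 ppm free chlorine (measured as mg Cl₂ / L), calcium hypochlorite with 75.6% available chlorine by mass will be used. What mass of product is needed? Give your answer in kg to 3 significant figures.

(a) Moles of Ca²⁺: 54,000 g ÷ 147 g/mol = 367.3 mol.
(a) As CaCO₃: 367.3 mol × 100.1 g/mol = 36,770 g.
(a) Rise: 36,770 g / 792,000 L × 1000 = 46.43 mg/L.

(b) Volume: 605 m³ = 605,000 L.
(b) Chlorine deficit: 3.0 − 1.7 = 1.3 ppm = 1.3 mg/L as Cl₂.
(b) Cl₂ equivalent needed: 1.3 mg/L × 605,000 L = 786,500 mg = 786.5 g.
(b) Product at 75.6% available chlorine: 786.5 / 0.756 = 1040 g.

(a) 46.4 ppm; (b) 1.04 kg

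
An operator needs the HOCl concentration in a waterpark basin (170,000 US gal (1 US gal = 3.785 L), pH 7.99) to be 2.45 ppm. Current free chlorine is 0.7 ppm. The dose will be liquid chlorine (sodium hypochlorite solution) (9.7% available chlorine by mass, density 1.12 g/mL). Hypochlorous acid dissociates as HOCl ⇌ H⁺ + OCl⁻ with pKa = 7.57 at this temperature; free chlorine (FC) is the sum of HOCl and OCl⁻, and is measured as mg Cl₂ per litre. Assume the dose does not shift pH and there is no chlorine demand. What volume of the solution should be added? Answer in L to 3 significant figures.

48.5 L

Volume: 170,000 US gal × 3.785 L/gal = 643,450 L.
[OCl⁻]/[HOCl] = 10^(pH − pKa) = 10^(7.99 − 7.57) = 2.63; fraction as HOCl = 1/(1 + 2.63) = 0.2755.
Free chlorine required for 2.45 ppm HOCl: 2.45 / 0.2755 = 8.894 ppm.
FC to add: 8.894 − 0.7 = 8.194 mg/L as Cl₂.
Cl₂ equivalent: 8.194 mg/L × 643,450 L = 5273 g.
Product at 9.7% available Cl: 5273 / 0.097 = 54,360 g.
Volume: 54,360 g ÷ 1.12 g/mL = 48,530 mL.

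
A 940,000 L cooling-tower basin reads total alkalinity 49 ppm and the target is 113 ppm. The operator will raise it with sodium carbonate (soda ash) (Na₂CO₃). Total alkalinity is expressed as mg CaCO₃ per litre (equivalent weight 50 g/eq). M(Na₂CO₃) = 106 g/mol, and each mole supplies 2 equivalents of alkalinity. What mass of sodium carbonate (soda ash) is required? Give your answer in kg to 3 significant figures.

63.8 kg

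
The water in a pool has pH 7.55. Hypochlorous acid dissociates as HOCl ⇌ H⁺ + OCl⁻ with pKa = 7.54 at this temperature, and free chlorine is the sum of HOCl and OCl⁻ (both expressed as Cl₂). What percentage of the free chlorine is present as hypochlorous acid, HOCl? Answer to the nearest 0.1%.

[OCl⁻]/[HOCl] = 10^(pH − pKa) = 10^(7.55 − 7.54) = 10^0.01 = 1.023.
Fraction as HOCl = 1 / (1 + 1.023) = 0.4942.

49.4%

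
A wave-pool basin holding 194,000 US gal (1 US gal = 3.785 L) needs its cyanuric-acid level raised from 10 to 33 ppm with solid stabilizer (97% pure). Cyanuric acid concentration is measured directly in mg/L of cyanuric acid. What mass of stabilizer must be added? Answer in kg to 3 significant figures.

17.4 kg

Volume: 194,000 US gal × 3.785 L/gal = 734,290 L.
CYA to add: (33 − 10) = 23 mg/L × 734,290 L = 16,890 g cyanuric acid.
At 97% purity: 16,890 / 0.97 = 17,410 g product.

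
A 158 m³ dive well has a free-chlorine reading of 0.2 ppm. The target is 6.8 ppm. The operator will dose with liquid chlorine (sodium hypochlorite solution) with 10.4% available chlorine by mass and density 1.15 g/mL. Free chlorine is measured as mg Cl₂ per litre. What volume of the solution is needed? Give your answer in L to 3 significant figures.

8.72 L

Volume: 158 m³ = 158,000 L.
Chlorine deficit: 6.8 − 0.2 = 6.6 ppm = 6.6 mg/L as Cl₂.
Cl₂ equivalent needed: 6.6 mg/L × 158,000 L = 1,043,000 mg = 1043 g.
Product at 10.4% available chlorine: 1043 / 0.104 = 10,030 g.
Volume at density 1.15 g/mL: 10,030 g ÷ 1.15 g/mL = 8719 mL.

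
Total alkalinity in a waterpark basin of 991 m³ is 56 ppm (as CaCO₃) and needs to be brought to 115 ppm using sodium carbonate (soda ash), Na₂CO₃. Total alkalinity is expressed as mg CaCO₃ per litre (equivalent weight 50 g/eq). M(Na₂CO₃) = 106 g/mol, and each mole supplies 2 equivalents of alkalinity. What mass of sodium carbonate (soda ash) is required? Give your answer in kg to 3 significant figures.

Volume: 991 m³ = 991,000 L.
Alkalinity to add: (115 − 56) = 59 mg/L as CaCO₃ × 991,000 L = 58,470 g as CaCO₃.
Equivalents: 58,470 g ÷ 50 g/eq = 1169 eq.
Each mole of Na₂CO₃ supplies 2 eq, so 1169 / 2 = 584.7 mol.
Mass: 584.7 mol × 106 g/mol = 61,980 g.

62.0 kg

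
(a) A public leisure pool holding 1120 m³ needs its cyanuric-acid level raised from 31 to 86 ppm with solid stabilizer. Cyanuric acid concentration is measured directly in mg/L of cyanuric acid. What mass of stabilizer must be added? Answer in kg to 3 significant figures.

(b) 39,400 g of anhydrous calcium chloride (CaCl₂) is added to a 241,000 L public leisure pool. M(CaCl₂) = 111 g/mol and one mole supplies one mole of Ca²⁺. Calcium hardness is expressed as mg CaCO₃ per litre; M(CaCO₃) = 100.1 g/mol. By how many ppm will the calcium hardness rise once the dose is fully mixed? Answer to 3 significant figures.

(a) 61.6 kg; (b) 147 ppm

(a) Volume: 1120 m³ = 1,120,000 L.
(a) CYA to add: (86 − 31) = 55 mg/L × 1,120,000 L = 61,600 g cyanuric acid.

(b) Moles of Ca²⁺: 39,400 g ÷ 111 g/mol = 355 mol.
(b) As CaCO₃: 355 mol × 100.1 g/mol = 35,530 g.
(b) Rise: 35,530 g / 241,000 L × 1000 = 147.4 mg/L.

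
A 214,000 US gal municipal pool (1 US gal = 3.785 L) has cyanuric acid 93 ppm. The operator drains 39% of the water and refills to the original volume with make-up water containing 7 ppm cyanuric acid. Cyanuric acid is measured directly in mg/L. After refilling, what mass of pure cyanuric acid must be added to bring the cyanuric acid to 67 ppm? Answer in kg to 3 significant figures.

Volume: 214,000 US gal × 3.785 L/gal = 809,990 L.
After draining 39% and refilling: 93 × 0.61 + 7 × 0.39 = 59.46 ppm.
Deficit to target: 67 − 59.46 = 7.54 mg/L.
Mass: 7.54 mg/L × 809,990 L = 6107 g cyanuric acid.

6.11 kg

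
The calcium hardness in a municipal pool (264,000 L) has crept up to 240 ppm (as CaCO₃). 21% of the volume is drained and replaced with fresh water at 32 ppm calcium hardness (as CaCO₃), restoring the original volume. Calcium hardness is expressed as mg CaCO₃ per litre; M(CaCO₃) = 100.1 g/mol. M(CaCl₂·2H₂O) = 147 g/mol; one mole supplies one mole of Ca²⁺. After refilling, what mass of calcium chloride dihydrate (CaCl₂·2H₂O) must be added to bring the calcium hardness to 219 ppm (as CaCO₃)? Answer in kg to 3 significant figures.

8.79 kg

After draining 21% and refilling: 240 × 0.79 + 32 × 0.21 = 196.32 ppm.
Deficit to target: 219 − 196.32 = 22.68 mg/L.
As CaCO₃: 22.68 mg/L × 264,000 L = 5988 g; ÷ 100.1 = 59.82 mol Ca²⁺.
Mass: 59.82 × 147 = 8793 g.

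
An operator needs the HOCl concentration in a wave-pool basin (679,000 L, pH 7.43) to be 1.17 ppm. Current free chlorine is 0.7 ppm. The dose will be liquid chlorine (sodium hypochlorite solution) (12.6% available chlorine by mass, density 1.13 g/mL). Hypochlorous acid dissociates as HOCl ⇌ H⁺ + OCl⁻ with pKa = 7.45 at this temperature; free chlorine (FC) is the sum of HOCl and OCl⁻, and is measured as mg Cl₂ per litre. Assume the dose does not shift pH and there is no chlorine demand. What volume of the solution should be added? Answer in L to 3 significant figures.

[OCl⁻]/[HOCl] = 10^(pH − pKa) = 10^(7.43 − 7.45) = 0.955; fraction as HOCl = 1/(1 + 0.955) = 0.5115.
Free chlorine required for 1.17 ppm HOCl: 1.17 / 0.5115 = 2.287 ppm.
FC to add: 2.287 − 0.7 = 1.587 mg/L as Cl₂.
Cl₂ equivalent: 1.587 mg/L × 679,000 L = 1078 g.
Product at 12.6% available Cl: 1078 / 0.126 = 8554 g.
Volume: 8554 g ÷ 1.13 g/mL = 7570 mL.

7.57 L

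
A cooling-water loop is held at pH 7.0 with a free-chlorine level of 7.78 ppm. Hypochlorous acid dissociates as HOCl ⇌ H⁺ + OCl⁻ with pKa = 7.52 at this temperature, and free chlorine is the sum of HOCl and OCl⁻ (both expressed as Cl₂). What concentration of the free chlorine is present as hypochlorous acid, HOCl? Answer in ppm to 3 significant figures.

[OCl⁻]/[HOCl] = 10^(pH − pKa) = 10^(7.0 − 7.52) = 10^-0.52 = 0.302.
Fraction as HOCl = 1 / (1 + 0.302) = 0.7681.
HOCl = 0.7681 × 7.78 ppm = 5.975 ppm.

5.98 ppm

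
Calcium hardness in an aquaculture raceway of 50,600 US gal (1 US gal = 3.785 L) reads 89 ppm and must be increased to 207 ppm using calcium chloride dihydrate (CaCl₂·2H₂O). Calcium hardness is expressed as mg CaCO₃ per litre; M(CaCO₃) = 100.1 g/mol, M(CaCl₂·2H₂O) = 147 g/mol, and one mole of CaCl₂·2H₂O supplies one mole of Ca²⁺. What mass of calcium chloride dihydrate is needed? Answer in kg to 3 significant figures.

Volume: 50,600 US gal × 3.785 L/gal = 191,521 L.
Hardness to add: (207 − 89) = 118 mg/L as CaCO₃ × 191,521 L = 22,600 g as CaCO₃.
Moles of Ca²⁺ (1 mol Ca²⁺ ≡ 1 mol CaCO₃): 22,600 / 100.1 g/mol = 225.8 mol.
Mass of CaCl₂·2H₂O: 225.8 × 147 = 33,190 g.

33.2 kg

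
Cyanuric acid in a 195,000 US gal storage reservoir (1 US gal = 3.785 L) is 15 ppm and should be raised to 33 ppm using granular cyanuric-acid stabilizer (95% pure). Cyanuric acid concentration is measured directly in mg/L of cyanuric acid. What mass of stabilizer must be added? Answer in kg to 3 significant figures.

14.0 kg

Volume: 195,000 US gal × 3.785 L/gal = 738,075 L.
CYA to add: (33 − 15) = 18 mg/L × 738,075 L = 13,290 g cyanuric acid.
At 95% purity: 13,290 / 0.95 = 13,980 g product.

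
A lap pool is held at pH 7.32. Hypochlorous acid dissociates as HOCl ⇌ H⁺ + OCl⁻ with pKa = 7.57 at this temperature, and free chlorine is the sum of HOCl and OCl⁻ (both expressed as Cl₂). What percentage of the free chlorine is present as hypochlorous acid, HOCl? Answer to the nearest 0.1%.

[OCl⁻]/[HOCl] = 10^(pH − pKa) = 10^(7.32 − 7.57) = 10^-0.25 = 0.5623.
Fraction as HOCl = 1 / (1 + 0.5623) = 0.6401.

64.0%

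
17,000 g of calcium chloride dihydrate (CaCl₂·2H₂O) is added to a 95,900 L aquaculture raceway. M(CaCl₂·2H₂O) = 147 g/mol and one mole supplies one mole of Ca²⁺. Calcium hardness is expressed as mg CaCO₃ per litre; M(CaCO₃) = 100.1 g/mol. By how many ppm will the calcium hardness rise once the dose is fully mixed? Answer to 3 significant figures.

Moles of Ca²⁺: 17,000 g ÷ 147 g/mol = 115.6 mol.
As CaCO₃: 115.6 mol × 100.1 g/mol = 11,580 g.
Rise: 11,580 g / 95,900 L × 1000 = 120.7 mg/L.

121 ppm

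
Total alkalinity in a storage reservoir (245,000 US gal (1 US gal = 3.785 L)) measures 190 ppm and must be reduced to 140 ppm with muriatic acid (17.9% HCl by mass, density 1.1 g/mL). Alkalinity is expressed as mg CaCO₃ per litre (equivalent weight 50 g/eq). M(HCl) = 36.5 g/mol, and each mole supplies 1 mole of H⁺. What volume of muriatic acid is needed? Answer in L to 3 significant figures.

Volume: 245,000 US gal × 3.785 L/gal = 927,325 L.
Alkalinity to neutralize: (190 − 140) = 50 mg/L as CaCO₃ × 927,325 L = 46,370 g as CaCO₃.
Equivalents of H⁺ required: 46,370 ÷ 50 g/eq = 927.3 eq = 927.3 mol HCl.
Mass of HCl: 927.3 × 36.5 = 33,850 g.
Mass of 17.9% solution: 33,850 / 0.179 = 189,100 g.
Volume: 189,100 g ÷ 1.1 g/mL = 171,900 mL.

172 L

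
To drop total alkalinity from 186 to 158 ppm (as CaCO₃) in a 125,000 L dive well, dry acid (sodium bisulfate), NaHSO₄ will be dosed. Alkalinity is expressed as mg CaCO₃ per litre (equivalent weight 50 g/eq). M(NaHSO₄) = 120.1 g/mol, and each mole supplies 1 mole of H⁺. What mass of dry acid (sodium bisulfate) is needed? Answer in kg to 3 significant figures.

8.41 kg

Alkalinity to neutralize: (186 − 158) = 28 mg/L as CaCO₃ × 125,000 L = 3500 g as CaCO₃.
Equivalents of H⁺ required: 3500 ÷ 50 g/eq = 70 eq = 70 mol NaHSO₄.
Mass of NaHSO₄: 70 × 120.1 = 8407 g.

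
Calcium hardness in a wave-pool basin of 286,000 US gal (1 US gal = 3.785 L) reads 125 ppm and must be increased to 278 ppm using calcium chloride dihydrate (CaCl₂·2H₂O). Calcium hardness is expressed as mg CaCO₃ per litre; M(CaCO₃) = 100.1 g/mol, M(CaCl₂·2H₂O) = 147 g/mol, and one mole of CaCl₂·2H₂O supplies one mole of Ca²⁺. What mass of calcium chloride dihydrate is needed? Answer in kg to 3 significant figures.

Volume: 286,000 US gal × 3.785 L/gal = 1,082,510 L.
Hardness to add: (278 − 125) = 153 mg/L as CaCO₃ × 1,082,510 L = 165,600 g as CaCO₃.
Moles of Ca²⁺ (1 mol Ca²⁺ ≡ 1 mol CaCO₃): 165,600 / 100.1 g/mol = 1655 mol.
Mass of CaCl₂·2H₂O: 1655 × 147 = 243,200 g.

243 kg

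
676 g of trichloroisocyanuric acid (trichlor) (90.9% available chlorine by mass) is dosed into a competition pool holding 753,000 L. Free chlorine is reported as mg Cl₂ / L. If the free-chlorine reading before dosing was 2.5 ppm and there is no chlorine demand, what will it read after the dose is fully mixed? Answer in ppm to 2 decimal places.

3.32 ppm

Available chlorine delivered: 676 g × 0.909 = 614.5 g as Cl₂.
Concentration rise: 614.5 g / 753,000 L = 0.816 mg/L = 0.82 ppm.
Final FC: 2.5 + 0.82 = 3.32 ppm.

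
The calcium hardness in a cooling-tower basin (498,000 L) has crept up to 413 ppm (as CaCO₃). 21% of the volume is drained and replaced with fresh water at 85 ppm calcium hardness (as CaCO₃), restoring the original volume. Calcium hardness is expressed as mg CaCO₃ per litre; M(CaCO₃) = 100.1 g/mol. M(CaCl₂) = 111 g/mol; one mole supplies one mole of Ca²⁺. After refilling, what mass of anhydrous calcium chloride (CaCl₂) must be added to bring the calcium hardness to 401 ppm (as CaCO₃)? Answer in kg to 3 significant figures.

31.4 kg

After draining 21% and refilling: 413 × 0.79 + 85 × 0.21 = 344.12 ppm.
Deficit to target: 401 − 344.12 = 56.88 mg/L.
As CaCO₃: 56.88 mg/L × 498,000 L = 28,330 g; ÷ 100.1 = 283 mol Ca²⁺.
Mass: 283 × 111 = 31,410 g.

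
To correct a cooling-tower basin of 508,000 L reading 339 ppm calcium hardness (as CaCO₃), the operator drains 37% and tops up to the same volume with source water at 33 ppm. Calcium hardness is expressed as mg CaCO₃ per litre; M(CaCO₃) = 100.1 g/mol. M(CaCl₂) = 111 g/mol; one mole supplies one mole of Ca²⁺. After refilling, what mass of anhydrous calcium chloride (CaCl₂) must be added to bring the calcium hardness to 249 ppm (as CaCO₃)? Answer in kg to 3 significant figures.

After draining 37% and refilling: 339 × 0.63 + 33 × 0.37 = 225.78 ppm.
Deficit to target: 249 − 225.78 = 23.22 mg/L.
As CaCO₃: 23.22 mg/L × 508,000 L = 11,800 g; ÷ 100.1 = 117.8 mol Ca²⁺.
Mass: 117.8 × 111 = 13,080 g.

13.1 kg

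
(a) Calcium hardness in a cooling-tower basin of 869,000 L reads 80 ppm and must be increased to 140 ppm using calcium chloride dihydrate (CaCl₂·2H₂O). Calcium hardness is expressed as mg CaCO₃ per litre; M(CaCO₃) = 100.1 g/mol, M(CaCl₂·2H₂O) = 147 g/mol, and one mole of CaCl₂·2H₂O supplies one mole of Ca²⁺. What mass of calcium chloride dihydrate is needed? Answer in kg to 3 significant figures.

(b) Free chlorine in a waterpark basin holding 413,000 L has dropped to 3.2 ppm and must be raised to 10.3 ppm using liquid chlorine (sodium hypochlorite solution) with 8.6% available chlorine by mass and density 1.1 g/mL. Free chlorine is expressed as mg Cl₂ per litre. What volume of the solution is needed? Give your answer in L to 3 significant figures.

(a) Hardness to add: (140 − 80) = 60 mg/L as CaCO₃ × 869,000 L = 52,140 g as CaCO₃.
(a) Moles of Ca²⁺ (1 mol Ca²⁺ ≡ 1 mol CaCO₃): 52,140 / 100.1 g/mol = 520.9 mol.
(a) Mass of CaCl₂·2H₂O: 520.9 × 147 = 76,570 g.

(b) Chlorine deficit: 10.3 − 3.2 = 7.1 ppm = 7.1 mg/L as Cl₂.
(b) Cl₂ equivalent needed: 7.1 mg/L × 413,000 L = 2,932,000 mg = 2932 g.
(b) Product at 8.6% available chlorine: 2932 / 0.086 = 34,100 g.
(b) Volume at density 1.1 g/mL: 34,100 g ÷ 1.1 g/mL = 31,000 mL.

(a) 76.6 kg; (b) 31.0 L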